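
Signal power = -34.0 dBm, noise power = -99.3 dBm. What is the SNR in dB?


SNR = -34.0 - (-99.3) = 65.3 dB

65.3 dB


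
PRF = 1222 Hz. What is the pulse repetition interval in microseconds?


PRI = 1/1222 = 0.0008183306 s = 818.3 us

818.3 us


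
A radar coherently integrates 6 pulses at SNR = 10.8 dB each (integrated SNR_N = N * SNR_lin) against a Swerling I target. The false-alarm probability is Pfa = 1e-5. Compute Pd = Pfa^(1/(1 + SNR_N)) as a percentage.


SNR_lin = 10^(10.8/10) = 12.02264
SNR_N = 6 * 12.02264 = 72.13584
1/(1 + SNR_N) = 1/73.13584 = 0.0136732
Pd = (1e-5)^0.0136732 = 0.85435
Pd = 85.4%

85.4%


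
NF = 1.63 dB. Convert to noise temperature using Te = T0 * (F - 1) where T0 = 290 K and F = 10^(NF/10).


NF_lin = 10^(1.63/10) = 1.455459
Te = 290 * (1.455459 - 1) = 132.1 K

132.1 K


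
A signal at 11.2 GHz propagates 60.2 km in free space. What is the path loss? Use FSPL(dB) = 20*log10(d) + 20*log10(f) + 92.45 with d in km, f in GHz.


20*log10(60.2) = 35.59
20*log10(11.2) = 20.98
FSPL = 149.0 dB

149.0 dB


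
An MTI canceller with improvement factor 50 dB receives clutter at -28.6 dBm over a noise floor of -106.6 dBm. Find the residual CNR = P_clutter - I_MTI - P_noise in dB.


CNR = -28.6 - 50 - (-106.6) = 28.0 dB

28.0 dB


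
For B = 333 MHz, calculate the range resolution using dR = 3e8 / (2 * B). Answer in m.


dR = 3e8 / (2 * 333000000.0) = 0.45 m

0.45 m


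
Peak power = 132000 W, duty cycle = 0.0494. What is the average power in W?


P_avg = 132000 * 0.0494 = 6520.8 W

6520.8 W


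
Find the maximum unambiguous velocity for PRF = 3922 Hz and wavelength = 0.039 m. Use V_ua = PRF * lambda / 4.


V_ua = 3922 * 0.039 / 4 = 38.2 m/s

38.2 m/s


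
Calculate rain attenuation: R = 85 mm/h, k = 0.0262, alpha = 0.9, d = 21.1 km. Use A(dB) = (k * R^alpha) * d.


gamma = 0.0262 * 85^0.9 = 1.428165 dB/km
A = 1.428165 * 21.1 = 30.13 dB

30.13 dB


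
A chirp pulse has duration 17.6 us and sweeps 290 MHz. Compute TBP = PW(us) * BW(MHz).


TBP = 17.6 * 290 = 5104.0

5104.0


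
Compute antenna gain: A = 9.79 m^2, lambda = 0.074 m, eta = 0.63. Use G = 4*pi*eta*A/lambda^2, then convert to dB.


G_linear = 4*pi*0.63*9.79/0.074^2 = 14153.69
G_dB = 10*log10(14153.69) = 41.5 dB

41.5 dB


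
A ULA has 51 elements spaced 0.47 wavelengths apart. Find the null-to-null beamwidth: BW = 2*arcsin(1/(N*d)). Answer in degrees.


1/(N*d) = 1/(51*0.47) = 0.041719
BW = 2*arcsin(0.041719) = 4.8 degrees

4.8 degrees


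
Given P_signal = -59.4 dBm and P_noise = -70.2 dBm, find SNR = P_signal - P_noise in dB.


SNR = -59.4 - (-70.2) = 10.8 dB

10.8 dB


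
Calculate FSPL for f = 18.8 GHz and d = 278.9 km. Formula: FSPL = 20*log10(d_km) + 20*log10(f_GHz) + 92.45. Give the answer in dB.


20*log10(278.9) = 48.91
20*log10(18.8) = 25.48
FSPL = 166.8 dB

166.8 dB


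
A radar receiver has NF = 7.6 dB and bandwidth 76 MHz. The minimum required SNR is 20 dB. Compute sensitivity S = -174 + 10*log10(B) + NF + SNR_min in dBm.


10*log10(76000000.0) = 78.81
S = -174 + 78.81 + 7.6 + 20 = -67.6 dBm

-67.6 dBm


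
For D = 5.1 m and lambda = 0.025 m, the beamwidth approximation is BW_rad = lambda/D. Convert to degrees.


BW_rad = 0.025 / 5.1 = 0.004902
BW_deg = 0.28 degrees

0.28 degrees


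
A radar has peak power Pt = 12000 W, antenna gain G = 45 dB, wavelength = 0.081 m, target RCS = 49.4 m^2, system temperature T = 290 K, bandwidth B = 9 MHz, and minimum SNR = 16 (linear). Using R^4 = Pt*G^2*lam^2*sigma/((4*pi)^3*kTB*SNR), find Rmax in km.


G_lin = 10^(45/10) = 31622.776602
R^4 = 12000 * 31622.776602^2 * 0.081^2 * 49.4 / ((4*pi)^3 * 1.38e-23 * 290 * 9000000.0 * 16)
R^4 = 3.40102e21 m^4
R_max = (3.40102e21)^(1/4) = 241491.7 m = 241.5 km

241.5 km


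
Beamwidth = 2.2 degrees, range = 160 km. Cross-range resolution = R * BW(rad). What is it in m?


BW_rad = 0.038397244
CR = 160000 * 0.038397244 = 6143.6 m

6143.6 m


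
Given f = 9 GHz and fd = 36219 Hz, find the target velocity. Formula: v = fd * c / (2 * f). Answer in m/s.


v = 36219 * 3e8 / (2 * 9000000000.0) = 603.7 m/s

603.7 m/s


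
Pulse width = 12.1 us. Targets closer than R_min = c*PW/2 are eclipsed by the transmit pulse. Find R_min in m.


R_min = 3e8 * 12.1e-6 / 2 = 1815.0 m

1815.0 m


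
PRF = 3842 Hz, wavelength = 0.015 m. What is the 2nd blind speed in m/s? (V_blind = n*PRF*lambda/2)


V_blind = 2 * 3842 * 0.015 / 2 = 57.6 m/s

57.6 m/s


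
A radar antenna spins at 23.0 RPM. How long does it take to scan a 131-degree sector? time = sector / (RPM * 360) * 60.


t = 131 / (23.0 * 360) * 60 = 0.95 s

0.95 s


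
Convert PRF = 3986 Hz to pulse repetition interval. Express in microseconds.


PRI = 1/3986 = 0.0002508781 s = 250.9 us

250.9 us


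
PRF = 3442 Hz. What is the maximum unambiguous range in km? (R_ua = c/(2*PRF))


R_ua = 3e8 / (2 * 3442) = 43579.3 m = 43.6 km

43.6 km


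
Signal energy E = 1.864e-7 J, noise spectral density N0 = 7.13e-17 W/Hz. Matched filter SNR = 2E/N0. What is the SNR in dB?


SNR_lin = 2 * 1.864e-7 / 7.13e-17 = 5.229e9
SNR_dB = 10*log10(5.229e9) = 97.2 dB

97.2 dB


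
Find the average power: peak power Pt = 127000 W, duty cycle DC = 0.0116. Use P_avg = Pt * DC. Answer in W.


P_avg = 127000 * 0.0116 = 1473.2 W

1473.2 W


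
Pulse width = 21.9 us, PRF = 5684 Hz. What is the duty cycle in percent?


DC = 21.9e-6 * 5684 * 100 = 12.45%

12.45%


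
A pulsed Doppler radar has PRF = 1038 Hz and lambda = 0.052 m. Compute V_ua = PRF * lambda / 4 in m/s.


V_ua = 1038 * 0.052 / 4 = 13.5 m/s

13.5 m/s


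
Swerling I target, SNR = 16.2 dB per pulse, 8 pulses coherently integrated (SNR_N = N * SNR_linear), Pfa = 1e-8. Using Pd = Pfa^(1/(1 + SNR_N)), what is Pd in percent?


SNR_lin = 10^(16.2/10) = 41.68694
SNR_N = 8 * 41.68694 = 333.49552
1/(1 + SNR_N) = 1/334.49552 = 0.0029896
Pd = (1e-8)^0.0029896 = 0.94642
Pd = 94.6%

94.6%


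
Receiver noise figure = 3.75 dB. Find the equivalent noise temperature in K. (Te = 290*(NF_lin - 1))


NF_lin = 10^(3.75/10) = 2.371374
Te = 290 * (2.371374 - 1) = 397.7 K

397.7 K


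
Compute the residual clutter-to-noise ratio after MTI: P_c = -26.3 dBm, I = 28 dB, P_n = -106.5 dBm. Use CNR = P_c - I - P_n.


CNR = -26.3 - 28 - (-106.5) = 52.2 dB

52.2 dB


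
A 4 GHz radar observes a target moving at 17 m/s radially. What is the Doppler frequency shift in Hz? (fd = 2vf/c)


fd = 2 * 17 * 4000000000.0 / 3e8 = 453.3 Hz

453.3 Hz


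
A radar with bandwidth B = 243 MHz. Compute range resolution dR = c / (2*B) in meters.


dR = 3e8 / (2 * 243000000.0) = 0.62 m

0.62 m


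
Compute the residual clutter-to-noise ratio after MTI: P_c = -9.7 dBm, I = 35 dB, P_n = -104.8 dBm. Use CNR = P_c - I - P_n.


CNR = -9.7 - 35 - (-104.8) = 60.1 dB

60.1 dB


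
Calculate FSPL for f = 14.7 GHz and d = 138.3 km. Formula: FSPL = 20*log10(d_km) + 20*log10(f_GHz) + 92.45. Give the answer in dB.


20*log10(138.3) = 42.82
20*log10(14.7) = 23.35
FSPL = 158.6 dB

158.6 dB


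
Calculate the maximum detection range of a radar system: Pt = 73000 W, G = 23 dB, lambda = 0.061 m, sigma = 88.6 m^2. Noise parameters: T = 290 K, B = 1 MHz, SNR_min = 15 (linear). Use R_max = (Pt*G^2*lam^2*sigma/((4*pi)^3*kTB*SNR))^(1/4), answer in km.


G_lin = 10^(23/10) = 199.526231
R^4 = 73000 * 199.526231^2 * 0.061^2 * 88.6 / ((4*pi)^3 * 1.38e-23 * 290 * 1000000.0 * 15)
R^4 = 8.043e18 m^4
R_max = (8.043e18)^(1/4) = 53254.3 m = 53.3 km

53.3 km


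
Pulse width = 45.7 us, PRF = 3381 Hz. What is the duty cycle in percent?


DC = 45.7e-6 * 3381 * 100 = 15.45%

15.45%


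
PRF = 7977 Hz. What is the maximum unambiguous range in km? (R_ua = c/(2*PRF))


R_ua = 3e8 / (2 * 7977) = 18804.1 m = 18.8 km

18.8 km


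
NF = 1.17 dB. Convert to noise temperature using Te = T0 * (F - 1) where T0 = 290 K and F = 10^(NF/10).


NF_lin = 10^(1.17/10) = 1.309182
Te = 290 * (1.309182 - 1) = 89.7 K

89.7 K


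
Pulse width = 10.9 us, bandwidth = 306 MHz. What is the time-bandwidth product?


TBP = 10.9 * 306 = 3335.4

3335.4


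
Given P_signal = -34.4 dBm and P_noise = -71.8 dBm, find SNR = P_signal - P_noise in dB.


SNR = -34.4 - (-71.8) = 37.4 dB

37.4 dB


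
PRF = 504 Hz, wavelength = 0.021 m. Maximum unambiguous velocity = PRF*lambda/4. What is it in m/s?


V_ua = 504 * 0.021 / 4 = 2.6 m/s

2.6 m/s


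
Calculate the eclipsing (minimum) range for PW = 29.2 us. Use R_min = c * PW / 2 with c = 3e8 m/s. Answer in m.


R_min = 3e8 * 29.2e-6 / 2 = 4380.0 m

4380.0 m


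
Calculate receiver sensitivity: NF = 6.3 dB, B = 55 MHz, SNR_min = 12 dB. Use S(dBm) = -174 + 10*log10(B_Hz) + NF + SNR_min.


10*log10(55000000.0) = 77.4
S = -174 + 77.4 + 6.3 + 12 = -78.3 dBm

-78.3 dBm


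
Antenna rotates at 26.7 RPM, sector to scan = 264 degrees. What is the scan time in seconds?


t = 264 / (26.7 * 360) * 60 = 1.65 s

1.65 s


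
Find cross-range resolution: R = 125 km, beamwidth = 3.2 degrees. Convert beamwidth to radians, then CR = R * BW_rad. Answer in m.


BW_rad = 0.055850536
CR = 125000 * 0.055850536 = 6981.3 m

6981.3 m


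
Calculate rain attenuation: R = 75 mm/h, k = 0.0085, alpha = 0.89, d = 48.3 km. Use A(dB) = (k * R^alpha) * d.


gamma = 0.0085 * 75^0.89 = 0.396482 dB/km
A = 0.396482 * 48.3 = 19.15 dB

19.15 dB


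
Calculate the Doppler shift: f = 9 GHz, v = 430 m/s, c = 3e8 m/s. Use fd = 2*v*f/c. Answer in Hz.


fd = 2 * 430 * 9000000000.0 / 3e8 = 25800.0 Hz

25800.0 Hz


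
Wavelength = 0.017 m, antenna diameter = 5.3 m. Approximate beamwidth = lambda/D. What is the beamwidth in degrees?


BW_rad = 0.017 / 5.3 = 0.003208
BW_deg = 0.18 degrees

0.18 degrees


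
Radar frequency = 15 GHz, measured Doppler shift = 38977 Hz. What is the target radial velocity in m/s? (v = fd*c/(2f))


v = 38977 * 3e8 / (2 * 15000000000.0) = 389.8 m/s

389.8 m/s


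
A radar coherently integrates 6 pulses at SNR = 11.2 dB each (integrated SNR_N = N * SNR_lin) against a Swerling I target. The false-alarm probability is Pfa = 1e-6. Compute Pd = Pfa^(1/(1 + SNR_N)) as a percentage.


SNR_lin = 10^(11.2/10) = 13.18257
SNR_N = 6 * 13.18257 = 79.09542
1/(1 + SNR_N) = 1/80.09542 = 0.0124851
Pd = (1e-6)^0.0124851 = 0.84157
Pd = 84.2%

84.2%


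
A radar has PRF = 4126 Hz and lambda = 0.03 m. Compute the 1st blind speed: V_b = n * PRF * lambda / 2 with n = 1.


V_blind = 1 * 4126 * 0.03 / 2 = 61.9 m/s

61.9 m/s


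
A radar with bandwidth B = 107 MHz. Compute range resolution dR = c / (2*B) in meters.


dR = 3e8 / (2 * 107000000.0) = 1.4 m

1.4 m


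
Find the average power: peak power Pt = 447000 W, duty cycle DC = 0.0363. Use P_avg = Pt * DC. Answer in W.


P_avg = 447000 * 0.0363 = 16226.1 W

16226.1 W


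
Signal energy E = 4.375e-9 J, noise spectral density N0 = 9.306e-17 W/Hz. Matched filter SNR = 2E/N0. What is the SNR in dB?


SNR_lin = 2 * 4.375e-9 / 9.306e-17 = 9.403e7
SNR_dB = 10*log10(9.403e7) = 79.7 dB

79.7 dB


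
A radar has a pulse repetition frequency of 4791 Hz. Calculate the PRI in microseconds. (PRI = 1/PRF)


PRI = 1/4791 = 0.0002087247 s = 208.7 us

208.7 us


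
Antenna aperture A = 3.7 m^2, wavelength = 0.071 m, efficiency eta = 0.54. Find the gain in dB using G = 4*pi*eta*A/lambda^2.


G_linear = 4*pi*0.54*3.7/0.071^2 = 4980.68
G_dB = 10*log10(4980.68) = 37.0 dB

37.0 dB


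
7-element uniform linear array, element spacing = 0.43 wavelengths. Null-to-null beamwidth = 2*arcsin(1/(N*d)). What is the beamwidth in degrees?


1/(N*d) = 1/(7*0.43) = 0.332226
BW = 2*arcsin(0.332226) = 38.8 degrees

38.8 degrees


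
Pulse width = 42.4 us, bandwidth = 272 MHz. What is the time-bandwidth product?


TBP = 42.4 * 272 = 11532.8

11532.8


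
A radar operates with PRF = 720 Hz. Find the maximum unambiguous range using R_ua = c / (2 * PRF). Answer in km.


R_ua = 3e8 / (2 * 720) = 208333.3 m = 208.3 km

208.3 km


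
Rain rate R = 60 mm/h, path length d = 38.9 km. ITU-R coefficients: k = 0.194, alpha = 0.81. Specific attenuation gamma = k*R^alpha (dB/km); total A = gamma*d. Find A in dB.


gamma = 0.194 * 60^0.81 = 5.346927 dB/km
A = 5.346927 * 38.9 = 208.0 dB

208.0 dB


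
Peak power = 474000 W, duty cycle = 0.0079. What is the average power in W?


P_avg = 474000 * 0.0079 = 3744.6 W

3744.6 W


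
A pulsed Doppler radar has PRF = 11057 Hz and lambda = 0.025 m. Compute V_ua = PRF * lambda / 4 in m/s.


V_ua = 11057 * 0.025 / 4 = 69.1 m/s

69.1 m/s


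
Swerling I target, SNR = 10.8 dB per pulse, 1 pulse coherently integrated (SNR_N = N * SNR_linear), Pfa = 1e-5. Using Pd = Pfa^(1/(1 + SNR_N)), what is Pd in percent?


SNR_lin = 10^(10.8/10) = 12.02264
SNR_N = 1 * 12.02264 = 12.02264
1/(1 + SNR_N) = 1/13.02264 = 0.0767893
Pd = (1e-5)^0.0767893 = 0.4131
Pd = 41.3%

41.3%


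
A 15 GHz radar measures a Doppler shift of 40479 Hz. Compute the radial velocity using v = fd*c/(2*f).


v = 40479 * 3e8 / (2 * 15000000000.0) = 404.8 m/s

404.8 m/s


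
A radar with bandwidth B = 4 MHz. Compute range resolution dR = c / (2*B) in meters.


dR = 3e8 / (2 * 4000000.0) = 37.5 m

37.5 m


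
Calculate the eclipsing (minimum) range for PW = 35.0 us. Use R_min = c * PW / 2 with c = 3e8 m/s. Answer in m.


R_min = 3e8 * 35.0e-6 / 2 = 5250.0 m

5250.0 m


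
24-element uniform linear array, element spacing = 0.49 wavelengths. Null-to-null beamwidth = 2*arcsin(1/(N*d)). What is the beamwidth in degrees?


1/(N*d) = 1/(24*0.49) = 0.085034
BW = 2*arcsin(0.085034) = 9.8 degrees

9.8 degrees


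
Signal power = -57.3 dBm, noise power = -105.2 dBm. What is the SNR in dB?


SNR = -57.3 - (-105.2) = 47.9 dB

47.9 dB


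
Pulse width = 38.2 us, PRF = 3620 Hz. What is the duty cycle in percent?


DC = 38.2e-6 * 3620 * 100 = 13.83%

13.83%


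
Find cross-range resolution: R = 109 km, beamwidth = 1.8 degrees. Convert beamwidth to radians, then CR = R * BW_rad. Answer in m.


BW_rad = 0.031415927
CR = 109000 * 0.031415927 = 3424.3 m

3424.3 m


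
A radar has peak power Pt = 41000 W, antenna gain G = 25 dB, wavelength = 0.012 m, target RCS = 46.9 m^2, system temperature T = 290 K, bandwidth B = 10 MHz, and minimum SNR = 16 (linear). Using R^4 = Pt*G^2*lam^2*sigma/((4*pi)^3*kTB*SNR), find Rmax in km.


G_lin = 10^(25/10) = 316.227766
R^4 = 41000 * 316.227766^2 * 0.012^2 * 46.9 / ((4*pi)^3 * 1.38e-23 * 290 * 10000000.0 * 16)
R^4 = 2.17918e16 m^4
R_max = (2.17918e16)^(1/4) = 12149.9 m = 12.1 km

12.1 km


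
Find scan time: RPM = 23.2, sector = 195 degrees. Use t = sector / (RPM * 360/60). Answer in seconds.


t = 195 / (23.2 * 360) * 60 = 1.4 s

1.4 s


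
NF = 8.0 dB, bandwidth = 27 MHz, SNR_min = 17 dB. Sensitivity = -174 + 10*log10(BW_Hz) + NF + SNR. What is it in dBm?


10*log10(27000000.0) = 74.31
S = -174 + 74.31 + 8.0 + 17 = -74.7 dBm

-74.7 dBm


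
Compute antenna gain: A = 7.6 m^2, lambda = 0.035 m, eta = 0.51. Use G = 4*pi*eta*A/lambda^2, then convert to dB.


G_linear = 4*pi*0.51*7.6/0.035^2 = 39761.02
G_dB = 10*log10(39761.02) = 46.0 dB

46.0 dB


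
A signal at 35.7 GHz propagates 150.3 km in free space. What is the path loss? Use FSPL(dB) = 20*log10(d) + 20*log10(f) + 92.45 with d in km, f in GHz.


20*log10(150.3) = 43.54
20*log10(35.7) = 31.05
FSPL = 167.0 dB

167.0 dB


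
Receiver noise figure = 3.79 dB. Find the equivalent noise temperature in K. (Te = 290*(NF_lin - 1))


NF_lin = 10^(3.79/10) = 2.393316
Te = 290 * (2.393316 - 1) = 404.1 K

404.1 K


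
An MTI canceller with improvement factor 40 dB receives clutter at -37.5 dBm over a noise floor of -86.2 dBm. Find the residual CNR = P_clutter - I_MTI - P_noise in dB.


CNR = -37.5 - 40 - (-86.2) = 8.7 dB

8.7 dB


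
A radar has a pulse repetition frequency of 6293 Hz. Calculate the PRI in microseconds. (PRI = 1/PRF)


PRI = 1/6293 = 0.0001589067 s = 158.9 us

158.9 us


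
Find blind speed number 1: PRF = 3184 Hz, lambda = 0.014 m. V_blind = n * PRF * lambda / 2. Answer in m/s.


V_blind = 1 * 3184 * 0.014 / 2 = 22.3 m/s

22.3 m/s


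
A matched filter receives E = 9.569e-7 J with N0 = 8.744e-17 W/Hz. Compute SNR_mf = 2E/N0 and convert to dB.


SNR_lin = 2 * 9.569e-7 / 8.744e-17 = 2.189e10
SNR_dB = 10*log10(2.189e10) = 103.4 dB

103.4 dB


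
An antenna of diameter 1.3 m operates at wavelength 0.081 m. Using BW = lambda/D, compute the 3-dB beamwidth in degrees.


BW_rad = 0.081 / 1.3 = 0.062308
BW_deg = 3.57 degrees

3.57 degrees


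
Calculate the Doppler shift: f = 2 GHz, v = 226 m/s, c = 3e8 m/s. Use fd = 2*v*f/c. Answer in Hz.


fd = 2 * 226 * 2000000000.0 / 3e8 = 3013.3 Hz

3013.3 Hz


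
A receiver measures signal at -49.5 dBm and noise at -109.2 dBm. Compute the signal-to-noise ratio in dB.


SNR = -49.5 - (-109.2) = 59.7 dB

59.7 dB


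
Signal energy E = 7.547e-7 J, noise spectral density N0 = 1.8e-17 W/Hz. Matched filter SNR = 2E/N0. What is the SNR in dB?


SNR_lin = 2 * 7.547e-7 / 1.8e-17 = 8.386e10
SNR_dB = 10*log10(8.386e10) = 109.2 dB

109.2 dB


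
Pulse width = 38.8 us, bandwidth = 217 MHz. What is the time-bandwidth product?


TBP = 38.8 * 217 = 8419.6

8419.6


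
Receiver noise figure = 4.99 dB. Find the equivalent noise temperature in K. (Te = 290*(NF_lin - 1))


NF_lin = 10^(4.99/10) = 3.155005
Te = 290 * (3.155005 - 1) = 625.0 K

625.0 K


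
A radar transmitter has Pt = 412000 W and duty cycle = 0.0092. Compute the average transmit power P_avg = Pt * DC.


P_avg = 412000 * 0.0092 = 3790.4 W

3790.4 W


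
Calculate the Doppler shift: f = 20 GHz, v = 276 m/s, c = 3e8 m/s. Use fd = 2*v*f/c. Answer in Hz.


fd = 2 * 276 * 20000000000.0 / 3e8 = 36800.0 Hz

36800.0 Hz


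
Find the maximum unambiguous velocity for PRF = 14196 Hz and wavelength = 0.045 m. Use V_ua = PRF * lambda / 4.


V_ua = 14196 * 0.045 / 4 = 159.7 m/s

159.7 m/s


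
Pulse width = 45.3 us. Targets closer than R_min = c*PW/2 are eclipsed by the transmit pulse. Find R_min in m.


R_min = 3e8 * 45.3e-6 / 2 = 6795.0 m

6795.0 m


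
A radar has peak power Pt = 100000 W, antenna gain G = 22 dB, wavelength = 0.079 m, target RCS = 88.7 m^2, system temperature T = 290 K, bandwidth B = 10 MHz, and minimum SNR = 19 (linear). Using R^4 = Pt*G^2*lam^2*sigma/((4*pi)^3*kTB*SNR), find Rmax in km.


G_lin = 10^(22/10) = 158.489319
R^4 = 100000 * 158.489319^2 * 0.079^2 * 88.7 / ((4*pi)^3 * 1.38e-23 * 290 * 10000000.0 * 19)
R^4 = 9.21547e17 m^4
R_max = (9.21547e17)^(1/4) = 30983.4 m = 31.0 km

31.0 km


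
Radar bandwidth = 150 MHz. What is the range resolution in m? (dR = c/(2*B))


dR = 3e8 / (2 * 150000000.0) = 1.0 m

1.0 m


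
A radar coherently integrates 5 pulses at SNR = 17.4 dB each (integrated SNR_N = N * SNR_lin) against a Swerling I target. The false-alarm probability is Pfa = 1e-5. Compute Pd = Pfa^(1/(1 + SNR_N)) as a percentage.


SNR_lin = 10^(17.4/10) = 54.95409
SNR_N = 5 * 54.95409 = 274.77045
1/(1 + SNR_N) = 1/275.77045 = 0.0036262
Pd = (1e-5)^0.0036262 = 0.95911
Pd = 95.9%

95.9%


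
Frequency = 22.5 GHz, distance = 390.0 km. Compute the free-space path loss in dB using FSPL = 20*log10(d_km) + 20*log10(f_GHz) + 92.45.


20*log10(390.0) = 51.82
20*log10(22.5) = 27.04
FSPL = 171.3 dB

171.3 dB


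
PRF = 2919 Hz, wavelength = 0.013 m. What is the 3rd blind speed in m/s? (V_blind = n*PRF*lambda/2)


V_blind = 3 * 2919 * 0.013 / 2 = 56.9 m/s

56.9 m/s


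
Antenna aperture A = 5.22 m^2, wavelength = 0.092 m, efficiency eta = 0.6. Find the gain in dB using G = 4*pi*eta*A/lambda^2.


G_linear = 4*pi*0.6*5.22/0.092^2 = 4650.03
G_dB = 10*log10(4650.03) = 36.7 dB

36.7 dB


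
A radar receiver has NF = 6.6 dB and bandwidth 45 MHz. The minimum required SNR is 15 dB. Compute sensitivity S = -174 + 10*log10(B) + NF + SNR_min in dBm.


10*log10(45000000.0) = 76.53
S = -174 + 76.53 + 6.6 + 15 = -75.9 dBm

-75.9 dBm


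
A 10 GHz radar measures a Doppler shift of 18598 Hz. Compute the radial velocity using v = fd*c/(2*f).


v = 18598 * 3e8 / (2 * 10000000000.0) = 279.0 m/s

279.0 m/s


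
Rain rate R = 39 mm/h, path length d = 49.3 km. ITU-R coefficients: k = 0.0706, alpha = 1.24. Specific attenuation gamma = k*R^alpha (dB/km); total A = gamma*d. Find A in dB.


gamma = 0.0706 * 39^1.24 = 6.633226 dB/km
A = 6.633226 * 49.3 = 327.02 dB

327.02 dB


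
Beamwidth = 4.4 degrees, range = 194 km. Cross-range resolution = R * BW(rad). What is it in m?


BW_rad = 0.076794487
CR = 194000 * 0.076794487 = 14898.1 m

14898.1 m


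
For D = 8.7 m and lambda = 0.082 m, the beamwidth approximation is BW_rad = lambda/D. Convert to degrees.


BW_rad = 0.082 / 8.7 = 0.009425
BW_deg = 0.54 degrees

0.54 degrees


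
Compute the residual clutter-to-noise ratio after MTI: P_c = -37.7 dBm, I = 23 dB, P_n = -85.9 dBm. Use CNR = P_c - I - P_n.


CNR = -37.7 - 23 - (-85.9) = 25.2 dB

25.2 dB


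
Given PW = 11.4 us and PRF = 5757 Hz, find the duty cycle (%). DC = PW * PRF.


DC = 11.4e-6 * 5757 * 100 = 6.56%

6.56%


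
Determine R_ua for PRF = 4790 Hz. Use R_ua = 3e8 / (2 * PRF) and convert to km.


R_ua = 3e8 / (2 * 4790) = 31315.2 m = 31.3 km

31.3 km


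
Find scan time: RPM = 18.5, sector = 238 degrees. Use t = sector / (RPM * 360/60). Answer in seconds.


t = 238 / (18.5 * 360) * 60 = 2.14 s

2.14 s


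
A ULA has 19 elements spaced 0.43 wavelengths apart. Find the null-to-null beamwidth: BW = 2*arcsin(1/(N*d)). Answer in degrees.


1/(N*d) = 1/(19*0.43) = 0.122399
BW = 2*arcsin(0.122399) = 14.1 degrees

14.1 degrees


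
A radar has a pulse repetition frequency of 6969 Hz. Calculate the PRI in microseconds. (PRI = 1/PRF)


PRI = 1/6969 = 0.0001434926 s = 143.5 us

143.5 us


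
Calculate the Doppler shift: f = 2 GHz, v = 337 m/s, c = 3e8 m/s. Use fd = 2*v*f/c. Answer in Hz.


fd = 2 * 337 * 2000000000.0 / 3e8 = 4493.3 Hz

4493.3 Hz


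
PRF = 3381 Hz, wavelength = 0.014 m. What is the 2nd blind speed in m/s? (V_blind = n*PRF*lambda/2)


V_blind = 2 * 3381 * 0.014 / 2 = 47.3 m/s

47.3 m/s


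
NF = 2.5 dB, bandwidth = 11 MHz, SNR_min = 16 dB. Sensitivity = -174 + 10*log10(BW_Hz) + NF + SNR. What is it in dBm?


10*log10(11000000.0) = 70.41
S = -174 + 70.41 + 2.5 + 16 = -85.1 dBm

-85.1 dBm


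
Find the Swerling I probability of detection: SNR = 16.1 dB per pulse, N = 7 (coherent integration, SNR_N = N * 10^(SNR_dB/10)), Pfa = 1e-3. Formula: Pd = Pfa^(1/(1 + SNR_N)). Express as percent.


SNR_lin = 10^(16.1/10) = 40.73803
SNR_N = 7 * 40.73803 = 285.16621
1/(1 + SNR_N) = 1/286.16621 = 0.0034945
Pd = (1e-3)^0.0034945 = 0.97615
Pd = 97.6%

97.6%


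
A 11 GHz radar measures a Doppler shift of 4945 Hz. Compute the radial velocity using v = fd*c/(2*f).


v = 4945 * 3e8 / (2 * 11000000000.0) = 67.4 m/s

67.4 m/s


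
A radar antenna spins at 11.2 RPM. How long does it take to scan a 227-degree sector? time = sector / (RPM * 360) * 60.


t = 227 / (11.2 * 360) * 60 = 3.38 s

3.38 s


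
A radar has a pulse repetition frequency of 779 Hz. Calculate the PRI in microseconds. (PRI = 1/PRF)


PRI = 1/779 = 0.001283697 s = 1283.7 us

1283.7 us


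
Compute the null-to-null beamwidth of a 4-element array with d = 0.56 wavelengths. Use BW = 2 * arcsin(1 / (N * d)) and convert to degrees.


1/(N*d) = 1/(4*0.56) = 0.446429
BW = 2*arcsin(0.446429) = 53.0 degrees

53.0 degrees


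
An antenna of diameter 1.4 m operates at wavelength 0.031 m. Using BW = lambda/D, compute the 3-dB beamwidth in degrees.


BW_rad = 0.031 / 1.4 = 0.022143
BW_deg = 1.27 degrees

1.27 degrees


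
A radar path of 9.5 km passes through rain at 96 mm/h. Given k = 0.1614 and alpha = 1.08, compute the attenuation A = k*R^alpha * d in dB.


gamma = 0.1614 * 96^1.08 = 22.323201 dB/km
A = 22.323201 * 9.5 = 212.07 dB

212.07 dB


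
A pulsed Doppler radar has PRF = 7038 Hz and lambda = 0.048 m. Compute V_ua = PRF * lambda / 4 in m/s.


V_ua = 7038 * 0.048 / 4 = 84.5 m/s

84.5 m/s


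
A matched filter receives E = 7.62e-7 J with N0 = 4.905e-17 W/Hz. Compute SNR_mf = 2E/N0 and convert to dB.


SNR_lin = 2 * 7.62e-7 / 4.905e-17 = 3.107e10
SNR_dB = 10*log10(3.107e10) = 104.9 dB

104.9 dB


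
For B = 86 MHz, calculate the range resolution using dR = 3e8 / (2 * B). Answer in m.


dR = 3e8 / (2 * 86000000.0) = 1.74 m

1.74 m


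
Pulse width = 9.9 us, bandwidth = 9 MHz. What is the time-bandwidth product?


TBP = 9.9 * 9 = 89.1

89.1


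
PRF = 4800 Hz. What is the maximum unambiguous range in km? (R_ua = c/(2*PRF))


R_ua = 3e8 / (2 * 4800) = 31250.0 m = 31.3 km

31.3 km


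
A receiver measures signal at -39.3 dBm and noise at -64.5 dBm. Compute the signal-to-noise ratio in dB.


SNR = -39.3 - (-64.5) = 25.2 dB

25.2 dB


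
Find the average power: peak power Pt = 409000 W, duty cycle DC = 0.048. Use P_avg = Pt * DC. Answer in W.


P_avg = 409000 * 0.048 = 19632.0 W

19632.0 W


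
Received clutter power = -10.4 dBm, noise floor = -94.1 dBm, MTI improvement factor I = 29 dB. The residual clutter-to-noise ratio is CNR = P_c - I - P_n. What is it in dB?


CNR = -10.4 - 29 - (-94.1) = 54.7 dB

54.7 dB


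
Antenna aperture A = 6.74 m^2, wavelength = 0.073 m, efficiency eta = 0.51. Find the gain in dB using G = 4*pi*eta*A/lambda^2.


G_linear = 4*pi*0.51*6.74/0.073^2 = 8105.77
G_dB = 10*log10(8105.77) = 39.1 dB

39.1 dB


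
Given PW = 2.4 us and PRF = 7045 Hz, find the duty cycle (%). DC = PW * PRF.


DC = 2.4e-6 * 7045 * 100 = 1.69%

1.69%


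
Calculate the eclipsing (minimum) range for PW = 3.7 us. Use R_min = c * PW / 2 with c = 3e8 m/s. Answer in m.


R_min = 3e8 * 3.7e-6 / 2 = 555.0 m

555.0 m


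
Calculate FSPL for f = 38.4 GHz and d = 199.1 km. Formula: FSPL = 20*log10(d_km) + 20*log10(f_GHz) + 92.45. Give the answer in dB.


20*log10(199.1) = 45.98
20*log10(38.4) = 31.69
FSPL = 170.1 dB

170.1 dB


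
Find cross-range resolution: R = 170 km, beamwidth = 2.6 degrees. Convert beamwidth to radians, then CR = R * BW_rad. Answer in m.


BW_rad = 0.045378561
CR = 170000 * 0.045378561 = 7714.4 m

7714.4 m


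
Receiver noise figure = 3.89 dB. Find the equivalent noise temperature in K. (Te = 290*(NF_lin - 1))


NF_lin = 10^(3.89/10) = 2.449063
Te = 290 * (2.449063 - 1) = 420.2 K

420.2 K


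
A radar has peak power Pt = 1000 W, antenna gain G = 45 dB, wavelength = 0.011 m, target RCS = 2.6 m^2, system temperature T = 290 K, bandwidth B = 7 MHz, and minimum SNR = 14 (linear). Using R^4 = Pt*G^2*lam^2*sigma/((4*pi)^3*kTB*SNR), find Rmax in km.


G_lin = 10^(45/10) = 31622.776602
R^4 = 1000 * 31622.776602^2 * 0.011^2 * 2.6 / ((4*pi)^3 * 1.38e-23 * 290 * 7000000.0 * 14)
R^4 = 4.04228e17 m^4
R_max = (4.04228e17)^(1/4) = 25214.9 m = 25.2 km

25.2 km


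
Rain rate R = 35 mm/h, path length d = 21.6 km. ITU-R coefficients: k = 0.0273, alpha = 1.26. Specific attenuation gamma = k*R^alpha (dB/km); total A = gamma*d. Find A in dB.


gamma = 0.0273 * 35^1.26 = 2.408177 dB/km
A = 2.408177 * 21.6 = 52.02 dB

52.02 dB


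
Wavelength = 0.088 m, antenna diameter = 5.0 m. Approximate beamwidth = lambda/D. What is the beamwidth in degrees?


BW_rad = 0.088 / 5.0 = 0.0176
BW_deg = 1.01 degrees

1.01 degrees


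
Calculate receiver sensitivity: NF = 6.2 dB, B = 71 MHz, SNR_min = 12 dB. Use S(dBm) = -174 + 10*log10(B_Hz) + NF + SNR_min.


10*log10(71000000.0) = 78.51
S = -174 + 78.51 + 6.2 + 12 = -77.3 dBm

-77.3 dBm


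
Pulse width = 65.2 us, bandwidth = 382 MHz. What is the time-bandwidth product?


TBP = 65.2 * 382 = 24906.4

24906.4


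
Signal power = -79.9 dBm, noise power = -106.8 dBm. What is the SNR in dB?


SNR = -79.9 - (-106.8) = 26.9 dB

26.9 dB


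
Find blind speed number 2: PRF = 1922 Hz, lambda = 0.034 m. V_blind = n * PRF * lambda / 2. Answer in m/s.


V_blind = 2 * 1922 * 0.034 / 2 = 65.3 m/s

65.3 m/s


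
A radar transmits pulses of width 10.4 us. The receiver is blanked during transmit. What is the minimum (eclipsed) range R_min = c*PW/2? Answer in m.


R_min = 3e8 * 10.4e-6 / 2 = 1560.0 m

1560.0 m


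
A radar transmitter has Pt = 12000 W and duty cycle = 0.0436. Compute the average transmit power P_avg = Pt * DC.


P_avg = 12000 * 0.0436 = 523.2 W

523.2 W


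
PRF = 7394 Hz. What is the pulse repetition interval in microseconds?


PRI = 1/7394 = 0.0001352448 s = 135.2 us

135.2 us


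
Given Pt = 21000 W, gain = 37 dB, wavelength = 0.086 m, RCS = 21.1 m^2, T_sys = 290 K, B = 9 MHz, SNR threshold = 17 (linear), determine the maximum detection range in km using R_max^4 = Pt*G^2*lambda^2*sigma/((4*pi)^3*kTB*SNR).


G_lin = 10^(37/10) = 5011.872336
R^4 = 21000 * 5011.872336^2 * 0.086^2 * 21.1 / ((4*pi)^3 * 1.38e-23 * 290 * 9000000.0 * 17)
R^4 = 6.77486e19 m^4
R_max = (6.77486e19)^(1/4) = 90724.6 m = 90.7 km

90.7 km


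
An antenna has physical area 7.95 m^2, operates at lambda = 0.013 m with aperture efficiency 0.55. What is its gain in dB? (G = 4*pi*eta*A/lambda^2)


G_linear = 4*pi*0.55*7.95/0.013^2 = 325126.96
G_dB = 10*log10(325126.96) = 55.1 dB

55.1 dB


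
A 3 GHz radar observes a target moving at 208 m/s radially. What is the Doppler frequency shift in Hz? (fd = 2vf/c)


fd = 2 * 208 * 3000000000.0 / 3e8 = 4160.0 Hz

4160.0 Hz


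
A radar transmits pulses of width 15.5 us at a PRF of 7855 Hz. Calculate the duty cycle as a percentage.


DC = 15.5e-6 * 7855 * 100 = 12.18%

12.18%


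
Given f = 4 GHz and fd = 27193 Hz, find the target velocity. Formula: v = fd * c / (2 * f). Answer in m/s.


v = 27193 * 3e8 / (2 * 4000000000.0) = 1019.7 m/s

1019.7 m/s


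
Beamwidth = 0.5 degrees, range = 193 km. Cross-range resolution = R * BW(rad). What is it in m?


BW_rad = 0.008726646
CR = 193000 * 0.008726646 = 1684.2 m

1684.2 m


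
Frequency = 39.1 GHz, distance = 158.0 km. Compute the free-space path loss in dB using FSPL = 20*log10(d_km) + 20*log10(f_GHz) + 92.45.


20*log10(158.0) = 43.97
20*log10(39.1) = 31.84
FSPL = 168.3 dB

168.3 dB


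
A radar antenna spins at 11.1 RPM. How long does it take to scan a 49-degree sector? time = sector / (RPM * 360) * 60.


t = 49 / (11.1 * 360) * 60 = 0.74 s

0.74 s


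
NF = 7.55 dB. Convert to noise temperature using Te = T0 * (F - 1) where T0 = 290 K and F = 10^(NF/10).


NF_lin = 10^(7.55/10) = 5.688529
Te = 290 * (5.688529 - 1) = 1359.7 K

1359.7 K


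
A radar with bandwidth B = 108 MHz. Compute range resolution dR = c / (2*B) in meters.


dR = 3e8 / (2 * 108000000.0) = 1.39 m

1.39 m


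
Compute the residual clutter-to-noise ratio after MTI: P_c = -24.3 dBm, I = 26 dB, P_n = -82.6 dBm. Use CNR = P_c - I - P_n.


CNR = -24.3 - 26 - (-82.6) = 32.3 dB

32.3 dB


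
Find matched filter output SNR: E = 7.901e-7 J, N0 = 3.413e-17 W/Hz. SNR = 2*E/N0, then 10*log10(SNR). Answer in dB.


SNR_lin = 2 * 7.901e-7 / 3.413e-17 = 4.63e10
SNR_dB = 10*log10(4.63e10) = 106.7 dB

106.7 dB


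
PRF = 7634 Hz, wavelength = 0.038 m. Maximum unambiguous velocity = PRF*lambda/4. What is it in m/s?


V_ua = 7634 * 0.038 / 4 = 72.5 m/s

72.5 m/s


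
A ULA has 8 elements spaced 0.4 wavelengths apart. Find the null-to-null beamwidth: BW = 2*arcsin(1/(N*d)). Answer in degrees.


1/(N*d) = 1/(8*0.4) = 0.3125
BW = 2*arcsin(0.3125) = 36.4 degrees

36.4 degrees


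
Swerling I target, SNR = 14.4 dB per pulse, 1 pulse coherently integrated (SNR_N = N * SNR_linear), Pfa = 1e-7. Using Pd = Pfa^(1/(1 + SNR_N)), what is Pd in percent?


SNR_lin = 10^(14.4/10) = 27.54229
SNR_N = 1 * 27.54229 = 27.54229
1/(1 + SNR_N) = 1/28.54229 = 0.0350357
Pd = (1e-7)^0.0350357 = 0.56853
Pd = 56.9%

56.9%


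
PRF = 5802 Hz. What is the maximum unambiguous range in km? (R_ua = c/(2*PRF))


R_ua = 3e8 / (2 * 5802) = 25853.2 m = 25.9 km

25.9 km


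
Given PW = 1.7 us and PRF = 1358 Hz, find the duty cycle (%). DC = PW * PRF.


DC = 1.7e-6 * 1358 * 100 = 0.23%

0.23%


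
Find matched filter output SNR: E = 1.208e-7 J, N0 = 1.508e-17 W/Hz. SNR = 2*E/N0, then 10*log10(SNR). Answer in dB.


SNR_lin = 2 * 1.208e-7 / 1.508e-17 = 1.602e10
SNR_dB = 10*log10(1.602e10) = 102.0 dB

102.0 dB


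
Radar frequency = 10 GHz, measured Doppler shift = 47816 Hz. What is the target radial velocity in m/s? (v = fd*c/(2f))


v = 47816 * 3e8 / (2 * 10000000000.0) = 717.2 m/s

717.2 m/s


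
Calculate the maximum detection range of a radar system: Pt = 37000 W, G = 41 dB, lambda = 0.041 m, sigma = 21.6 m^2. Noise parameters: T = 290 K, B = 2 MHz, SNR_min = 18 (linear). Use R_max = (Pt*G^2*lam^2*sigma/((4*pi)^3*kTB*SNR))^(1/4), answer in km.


G_lin = 10^(41/10) = 12589.254118
R^4 = 37000 * 12589.254118^2 * 0.041^2 * 21.6 / ((4*pi)^3 * 1.38e-23 * 290 * 2000000.0 * 18)
R^4 = 7.44756e20 m^4
R_max = (7.44756e20)^(1/4) = 165197.5 m = 165.2 km

165.2 km


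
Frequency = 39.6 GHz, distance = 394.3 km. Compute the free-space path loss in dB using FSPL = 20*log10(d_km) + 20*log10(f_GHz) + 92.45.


20*log10(394.3) = 51.92
20*log10(39.6) = 31.95
FSPL = 176.3 dB

176.3 dB


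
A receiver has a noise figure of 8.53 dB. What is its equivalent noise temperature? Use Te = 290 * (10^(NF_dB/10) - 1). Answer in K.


NF_lin = 10^(8.53/10) = 7.12853
Te = 290 * (7.12853 - 1) = 1777.3 K

1777.3 K


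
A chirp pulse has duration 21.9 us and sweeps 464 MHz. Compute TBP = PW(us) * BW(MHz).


TBP = 21.9 * 464 = 10161.6

10161.6


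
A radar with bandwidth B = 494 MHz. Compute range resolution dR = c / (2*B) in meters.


dR = 3e8 / (2 * 494000000.0) = 0.3 m

0.3 m


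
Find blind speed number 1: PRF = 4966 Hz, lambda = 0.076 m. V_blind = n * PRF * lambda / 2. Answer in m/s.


V_blind = 1 * 4966 * 0.076 / 2 = 188.7 m/s

188.7 m/s


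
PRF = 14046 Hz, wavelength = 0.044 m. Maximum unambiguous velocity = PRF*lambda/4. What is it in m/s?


V_ua = 14046 * 0.044 / 4 = 154.5 m/s

154.5 m/s


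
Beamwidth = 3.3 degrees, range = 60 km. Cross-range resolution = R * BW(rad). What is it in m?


BW_rad = 0.057595865
CR = 60000 * 0.057595865 = 3455.8 m

3455.8 m


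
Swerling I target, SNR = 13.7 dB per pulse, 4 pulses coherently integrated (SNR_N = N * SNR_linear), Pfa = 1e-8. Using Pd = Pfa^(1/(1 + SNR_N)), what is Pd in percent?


SNR_lin = 10^(13.7/10) = 23.44229
SNR_N = 4 * 23.44229 = 93.76916
1/(1 + SNR_N) = 1/94.76916 = 0.010552
Pd = (1e-8)^0.010552 = 0.82335
Pd = 82.3%

82.3%


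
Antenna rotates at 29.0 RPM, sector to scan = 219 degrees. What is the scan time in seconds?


t = 219 / (29.0 * 360) * 60 = 1.26 s

1.26 s


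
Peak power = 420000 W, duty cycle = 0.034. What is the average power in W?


P_avg = 420000 * 0.034 = 14280.0 W

14280.0 W


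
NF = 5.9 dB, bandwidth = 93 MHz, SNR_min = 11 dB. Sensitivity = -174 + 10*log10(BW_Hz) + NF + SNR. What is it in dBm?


10*log10(93000000.0) = 79.68
S = -174 + 79.68 + 5.9 + 11 = -77.4 dBm

-77.4 dBm


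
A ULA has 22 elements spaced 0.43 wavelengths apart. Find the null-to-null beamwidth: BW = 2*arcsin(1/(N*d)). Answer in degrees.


1/(N*d) = 1/(22*0.43) = 0.105708
BW = 2*arcsin(0.105708) = 12.1 degrees

12.1 degrees


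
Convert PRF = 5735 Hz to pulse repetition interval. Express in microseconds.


PRI = 1/5735 = 0.0001743679 s = 174.4 us

174.4 us


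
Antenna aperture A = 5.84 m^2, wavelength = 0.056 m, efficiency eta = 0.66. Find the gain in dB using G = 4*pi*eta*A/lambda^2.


G_linear = 4*pi*0.66*5.84/0.056^2 = 15445.1
G_dB = 10*log10(15445.1) = 41.9 dB

41.9 dB


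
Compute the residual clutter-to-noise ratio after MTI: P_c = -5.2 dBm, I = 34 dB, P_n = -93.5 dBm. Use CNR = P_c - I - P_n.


CNR = -5.2 - 34 - (-93.5) = 54.3 dB

54.3 dB


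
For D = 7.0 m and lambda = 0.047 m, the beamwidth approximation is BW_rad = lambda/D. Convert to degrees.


BW_rad = 0.047 / 7.0 = 0.006714
BW_deg = 0.38 degrees

0.38 degrees


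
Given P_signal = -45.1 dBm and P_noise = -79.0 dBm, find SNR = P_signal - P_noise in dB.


SNR = -45.1 - (-79.0) = 33.9 dB

33.9 dB


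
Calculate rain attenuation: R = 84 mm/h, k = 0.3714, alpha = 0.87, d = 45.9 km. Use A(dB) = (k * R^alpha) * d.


gamma = 0.3714 * 84^0.87 = 17.537387 dB/km
A = 17.537387 * 45.9 = 804.97 dB

804.97 dB


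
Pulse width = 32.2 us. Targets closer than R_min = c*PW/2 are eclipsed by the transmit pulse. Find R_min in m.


R_min = 3e8 * 32.2e-6 / 2 = 4830.0 m

4830.0 m


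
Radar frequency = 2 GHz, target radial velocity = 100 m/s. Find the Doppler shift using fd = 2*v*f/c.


fd = 2 * 100 * 2000000000.0 / 3e8 = 1333.3 Hz

1333.3 Hz


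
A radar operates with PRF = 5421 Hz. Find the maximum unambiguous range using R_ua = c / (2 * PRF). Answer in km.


R_ua = 3e8 / (2 * 5421) = 27670.2 m = 27.7 km

27.7 km


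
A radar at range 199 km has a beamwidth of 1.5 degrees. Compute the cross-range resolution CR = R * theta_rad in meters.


BW_rad = 0.026179939
CR = 199000 * 0.026179939 = 5209.8 m

5209.8 m


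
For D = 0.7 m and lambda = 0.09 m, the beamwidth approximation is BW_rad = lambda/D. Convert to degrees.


BW_rad = 0.09 / 0.7 = 0.128571
BW_deg = 7.37 degrees

7.37 degrees


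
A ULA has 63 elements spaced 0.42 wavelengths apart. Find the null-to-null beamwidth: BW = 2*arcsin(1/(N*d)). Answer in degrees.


1/(N*d) = 1/(63*0.42) = 0.037793
BW = 2*arcsin(0.037793) = 4.3 degrees

4.3 degrees


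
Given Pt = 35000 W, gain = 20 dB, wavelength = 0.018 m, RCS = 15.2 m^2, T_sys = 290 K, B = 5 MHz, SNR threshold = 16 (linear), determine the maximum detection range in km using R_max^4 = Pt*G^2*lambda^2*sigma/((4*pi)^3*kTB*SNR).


G_lin = 10^(20/10) = 100.0
R^4 = 35000 * 100.0^2 * 0.018^2 * 15.2 / ((4*pi)^3 * 1.38e-23 * 290 * 5000000.0 * 16)
R^4 = 2.71306e15 m^4
R_max = (2.71306e15)^(1/4) = 7217.1 m = 7.2 km

7.2 km


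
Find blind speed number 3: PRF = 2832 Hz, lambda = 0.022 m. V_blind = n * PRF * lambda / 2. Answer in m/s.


V_blind = 3 * 2832 * 0.022 / 2 = 93.5 m/s

93.5 m/s


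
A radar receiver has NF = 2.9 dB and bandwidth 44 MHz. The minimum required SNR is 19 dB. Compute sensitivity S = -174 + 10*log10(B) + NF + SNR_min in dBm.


10*log10(44000000.0) = 76.43
S = -174 + 76.43 + 2.9 + 19 = -75.7 dBm

-75.7 dBm


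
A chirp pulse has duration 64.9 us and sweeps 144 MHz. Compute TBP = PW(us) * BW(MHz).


TBP = 64.9 * 144 = 9345.6

9345.6


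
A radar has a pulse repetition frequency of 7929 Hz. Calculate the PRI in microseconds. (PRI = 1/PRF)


PRI = 1/7929 = 0.0001261193 s = 126.1 us

126.1 us


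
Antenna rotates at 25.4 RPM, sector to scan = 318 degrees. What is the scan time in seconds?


t = 318 / (25.4 * 360) * 60 = 2.09 s

2.09 s


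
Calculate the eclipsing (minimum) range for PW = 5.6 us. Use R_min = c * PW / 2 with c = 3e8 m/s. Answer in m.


R_min = 3e8 * 5.6e-6 / 2 = 840.0 m

840.0 m


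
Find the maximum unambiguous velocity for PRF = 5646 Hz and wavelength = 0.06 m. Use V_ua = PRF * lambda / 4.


V_ua = 5646 * 0.06 / 4 = 84.7 m/s

84.7 m/s


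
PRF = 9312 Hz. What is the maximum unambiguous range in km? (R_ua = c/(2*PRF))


R_ua = 3e8 / (2 * 9312) = 16108.2 m = 16.1 km

16.1 km


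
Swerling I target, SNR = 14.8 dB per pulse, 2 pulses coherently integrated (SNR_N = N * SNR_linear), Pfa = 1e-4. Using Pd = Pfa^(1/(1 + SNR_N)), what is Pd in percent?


SNR_lin = 10^(14.8/10) = 30.19952
SNR_N = 2 * 30.19952 = 60.39904
1/(1 + SNR_N) = 1/61.39904 = 0.0162869
Pd = (1e-4)^0.0162869 = 0.8607
Pd = 86.1%

86.1%
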